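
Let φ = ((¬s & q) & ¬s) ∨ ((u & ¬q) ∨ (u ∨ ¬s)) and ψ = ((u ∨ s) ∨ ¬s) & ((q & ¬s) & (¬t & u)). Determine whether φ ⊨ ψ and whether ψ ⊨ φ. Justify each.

(⟹) This fails. Under s = F, u = F, t = F, q = F, the left side is true but the right side is false.

(⟸) Assume the antecedent. If s is true, the antecedent cannot hold. If s is false, the consequent reduces to true regardless of the other variables. Either way the consequent holds.

The forward direction fails; the converse holds.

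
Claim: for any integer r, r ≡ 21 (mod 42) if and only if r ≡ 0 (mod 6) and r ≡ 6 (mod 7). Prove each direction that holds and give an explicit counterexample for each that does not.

(⇒) fails and (⇐) fails.

[⇒] This fails: r = 21 gives 21 ≡ 21 (mod 42) but 21 ≡ 3 (mod 6), so the conjunction on the right does not hold.

[⇐] This fails: r = 6 satisfies both congruences on the right (6 ≡ 0 mod 6 and 6 ≡ 6 mod 7) yet 6 ≡ 6 (mod 42), not 21.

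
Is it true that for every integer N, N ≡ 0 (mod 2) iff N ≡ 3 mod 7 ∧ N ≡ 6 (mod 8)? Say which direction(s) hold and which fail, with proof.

[⇒] This fails: N = 0 gives 0 ≡ 0 (mod 2) but 0 ≡ 0 (mod 7), so the conjunction on the right does not hold.

[⇐] Conversely, if N ≡ 3 (mod 7) and N ≡ 6 (mod 8), then by the Chinese remainder theorem N ≡ 38 (mod 56). Since 38 ≡ 0 (mod 2) and 2 ∣ 56, we get N ≡ 0 (mod 2).

Only the reverse direction holds.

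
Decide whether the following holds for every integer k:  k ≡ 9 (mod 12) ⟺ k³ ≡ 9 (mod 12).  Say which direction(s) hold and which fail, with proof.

(→) Suppose k ≡ 9 (mod 12). Write k = 12j + 9. Then (12j + 9)³ = 1728j³ + 3888j² + 2916j + 729 = 12(144j³ + 324j² + 243j + 60) + 9, so k³ ≡ 9 (mod 12).

(←) Conversely, suppose k³ ≡ 9 (mod 12). The only residue r in {0, …, 11} with r³ ≡ 9 (mod 12) is r = 9, so k ≡ 9 (mod 12).

Both directions hold; the statement is true.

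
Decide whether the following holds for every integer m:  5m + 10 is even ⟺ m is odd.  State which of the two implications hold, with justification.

Neither direction holds.

Forward direction. This fails: m = 6 gives 5m + 10 = 40, which is even, but 6 is even, not odd.

Converse. This also fails: m = 1 is odd, but 5m + 10 = 15 is odd, not even.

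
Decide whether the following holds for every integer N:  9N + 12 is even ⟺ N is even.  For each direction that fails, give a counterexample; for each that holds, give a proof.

(⇒) Suppose 9N + 12 is even. Since 9 is odd, 9N and N have the same parity, so 9N + 12 ≡ N + 12 (mod 2). As 12 is even, 9N + 12 is even exactly when N is even. Thus N is even.

(⇐) Conversely, suppose N is even; write N = 2j. Then 9N + 12 = 9·(2j) + 12 = 2·9j + 12, which is even.

Both directions hold; the statement is true.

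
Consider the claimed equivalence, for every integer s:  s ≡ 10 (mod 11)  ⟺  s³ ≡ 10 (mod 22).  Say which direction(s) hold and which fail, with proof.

(⇒) fails; (⇐) holds.

(⇒) This fails: take s = 21. Then 21 ≡ 10 (mod 11), but 21³ = 9261 ≡ 21 (mod 22), not 10.

(⇐) Conversely, the residues r modulo 22 with r³ ≡ 10 (mod 22) are exactly {10}, and each is ≡ 10 (mod 11).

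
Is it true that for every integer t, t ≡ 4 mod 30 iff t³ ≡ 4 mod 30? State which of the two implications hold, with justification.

Both implications hold.

(⟹) Suppose t ≡ 4 mod 30. Write t = 30j + 4. Then (30j + 4)³ = 27000j³ + 10800j² + 1440j + 64 = 30(900j³ + 360j² + 48j + 2) + 4, so t³ ≡ 4 (mod 30).

(⟸) Conversely, suppose t³ ≡ 4 (mod 30). The only residue r in {0, …, 29} with r³ ≡ 4 (mod 30) is r = 4, so t ≡ 4 (mod 30).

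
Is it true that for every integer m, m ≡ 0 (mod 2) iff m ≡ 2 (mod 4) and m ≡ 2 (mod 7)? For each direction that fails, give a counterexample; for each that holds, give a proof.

(⇒) fails; (⇐) holds.

[⇒] This fails: m = 0 gives 0 ≡ 0 (mod 2) but 0 ≡ 0 (mod 4), so the conjunction on the right does not hold.

[⇐] Conversely, if m ≡ 2 (mod 4) and m ≡ 2 (mod 7), then by the Chinese remainder theorem m ≡ 2 (mod 28). Since 2 ≡ 0 (mod 2) and 2 ∣ 28, we get m ≡ 0 (mod 2).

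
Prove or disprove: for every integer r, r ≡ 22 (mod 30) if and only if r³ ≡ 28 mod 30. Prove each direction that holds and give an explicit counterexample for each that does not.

Both directions hold.

[⇒] Suppose r ≡ 22 (mod 30). Write r = 30j + 22. Then (30j + 22)³ = 27000j³ + 59400j² + 43560j + 10648 = 30(900j³ + 1980j² + 1452j + 354) + 28, so r³ ≡ 28 (mod 30).

[⇐] Conversely, suppose r³ ≡ 28 (mod 30). The only residue r in {0, …, 29} with r³ ≡ 28 (mod 30) is r = 22, so r ≡ 22 (mod 30).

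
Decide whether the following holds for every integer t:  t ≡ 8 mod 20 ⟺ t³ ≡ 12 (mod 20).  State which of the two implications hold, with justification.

(←) This fails: take t = 18. Then 18³ = 5832 ≡ 12 (mod 20), yet 18 ≡ 18 (mod 20), not 8.

(→) Suppose t ≡ 8 mod 20. Write t = 20j + 8. Then (20j + 8)³ = 8000j³ + 9600j² + 3840j + 512 = 20(400j³ + 480j² + 192j + 25) + 12, so t³ ≡ 12 (mod 20).

(⇒) holds; (⇐) fails.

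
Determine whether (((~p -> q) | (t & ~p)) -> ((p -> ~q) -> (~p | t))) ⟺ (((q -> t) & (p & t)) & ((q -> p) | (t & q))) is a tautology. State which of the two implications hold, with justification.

(⇒) fails; (⇐) holds.

(→) This fails. Under p = F, t = F, q = F, the left side is true but the right side is false.

(←) Assume the antecedent. If p is true, the antecedent forces (p = T, t = T, q = F) or (p = T, t = T, q = T), and the consequent holds there. If p is false, the antecedent cannot hold. Either way the consequent holds.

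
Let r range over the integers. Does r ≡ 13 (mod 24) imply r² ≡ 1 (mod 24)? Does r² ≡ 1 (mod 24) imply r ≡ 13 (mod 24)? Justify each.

Only the forward direction holds.

(→) Suppose r ≡ 13 (mod 24). Write r = 24j + 13. Then (24j + 13)² = 576j² + 624j + 169 = 24(24j² + 26j + 7) + 1, so r² ≡ 1 (mod 24).

(←) This fails: take r = 1. Then 1² = 1 ≡ 1 (mod 24), yet 1 ≡ 1 (mod 24), not 13.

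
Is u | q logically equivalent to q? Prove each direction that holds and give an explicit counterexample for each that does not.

Not equivalent: only (⇐) holds.

(⇒) This fails. Under q = F, u = T, the left side is true but the right side is false.

(⇐) Assume the antecedent. If q is true, u | q reduces to true regardless of the other variables. If q is false, the antecedent cannot hold. Either way u | q holds.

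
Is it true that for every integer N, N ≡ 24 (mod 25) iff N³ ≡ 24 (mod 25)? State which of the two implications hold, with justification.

[⇒] Suppose N ≡ 24 (mod 25). Write N = 25j + 24. Then (25j + 24)³ = 15625j³ + 45000j² + 43200j + 13824 = 25(625j³ + 1800j² + 1728j + 552) + 24, so N³ ≡ 24 (mod 25).

[⇐] Conversely, suppose N³ ≡ 24 (mod 25). The only residue r in {0, …, 24} with r³ ≡ 24 (mod 25) is r = 24, so N ≡ 24 (mod 25).

Both directions hold; the statement is true.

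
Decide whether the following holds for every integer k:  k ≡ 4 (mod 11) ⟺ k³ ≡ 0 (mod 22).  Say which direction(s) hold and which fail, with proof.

Both directions fail.

(→) This fails: take k = 4. Then 4 ≡ 4 (mod 11), but 4³ = 64 ≡ 20 (mod 22), not 0.

(←) This fails: take k = 0. Then 0³ = 0 ≡ 0 (mod 22), yet 0 ≡ 0 (mod 11), not 4.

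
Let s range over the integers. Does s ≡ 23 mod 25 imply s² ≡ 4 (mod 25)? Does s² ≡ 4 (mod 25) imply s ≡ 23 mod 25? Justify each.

(⟹) Suppose s ≡ 23 mod 25. Write s = 25j + 23. Then (25j + 23)² = 625j² + 1150j + 529 = 25(25j² + 46j + 21) + 4, so s² ≡ 4 (mod 25).

(⟸) This fails: take s = 2. Then 2² = 4 ≡ 4 (mod 25), yet 2 ≡ 2 (mod 25), not 23.

Only the forward direction holds.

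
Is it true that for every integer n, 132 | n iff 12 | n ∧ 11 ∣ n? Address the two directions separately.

Both directions hold; the statement is true.

[⇒] If 132 ∣ n, write n = 132q. Since 132 = 11·12, n = 12·(11q), so 12 ∣ n; and since 132 = 12·11, n = 11·(12q), so 11 ∣ n.

[⇐] Suppose 12 ∣ n and 11 ∣ n. Any common multiple of 12 and 11 is a multiple of their lcm; here gcd(12, 11) = 1, so lcm(12, 11) = 12·11 = 132, so 132 ∣ n.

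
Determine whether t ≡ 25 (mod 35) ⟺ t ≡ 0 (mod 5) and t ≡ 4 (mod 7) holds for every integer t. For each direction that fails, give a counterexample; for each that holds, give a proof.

Equivalent; both directions hold.

Forward direction. Suppose t ≡ 25 (mod 35); write t = 35j + 25. Since 5 ∣ 35, reducing mod 5 gives t ≡ 25 ≡ 0 (mod 5); since 7 ∣ 35, reducing mod 7 gives t ≡ 25 ≡ 4 (mod 7).

Converse. If t ≡ 0 (mod 5) and t ≡ 4 (mod 7), then by the Chinese remainder theorem t ≡ 25 (mod 35). This is exactly t ≡ 25 (mod 35).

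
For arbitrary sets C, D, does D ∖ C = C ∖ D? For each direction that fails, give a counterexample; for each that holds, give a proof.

(⊆) fails and (⊇) fails.

(⊆) This inclusion fails. Take C = ∅, D = {1}; then 1 ∈ D ∖ C but 1 ∉ C ∖ D.

(⊇) This inclusion fails. Take C = {1}, D = ∅; then 1 ∈ C ∖ D but 1 ∉ D ∖ C.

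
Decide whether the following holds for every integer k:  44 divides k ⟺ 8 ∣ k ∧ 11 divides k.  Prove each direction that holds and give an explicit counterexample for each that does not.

Not equivalent: only (⇐) holds.

(⟹) This fails: take k = 44. Certainly 44 ∣ 44, but 8 ∤ 44.

(⟸) Suppose 8 ∣ k and 11 ∣ k. Any common multiple of 8 and 11 is a multiple of their lcm; here gcd(8, 11) = 1, so lcm(8, 11) = 8·11 = 88, so 88 ∣ k. Since 44 ∣ 88, it follows that 44 ∣ k.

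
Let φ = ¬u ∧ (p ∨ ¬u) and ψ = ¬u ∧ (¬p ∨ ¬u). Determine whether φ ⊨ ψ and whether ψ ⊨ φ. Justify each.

Both directions hold.

Forward direction. Assume the antecedent. If u is true, the antecedent cannot hold. If u is false, ¬u ∧ (¬p ∨ ¬u) reduces to true regardless of the other variables. Either way ¬u ∧ (¬p ∨ ¬u) holds.

Converse. Assume the antecedent. If u is true, the antecedent cannot hold. If u is false, ¬u ∧ (p ∨ ¬u) reduces to true regardless of the other variables. Either way ¬u ∧ (p ∨ ¬u) holds.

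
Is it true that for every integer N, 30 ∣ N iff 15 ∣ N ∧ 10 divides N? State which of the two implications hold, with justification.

Forward direction. If 30 ∣ N, write N = 30q. Since 30 = 2·15, N = 15·(2q), so 15 ∣ N; and since 30 = 3·10, N = 10·(3q), so 10 ∣ N.

Converse. Suppose 15 ∣ N and 10 ∣ N. Any common multiple of 15 and 10 is a multiple of their lcm; here lcm(15, 10) = 15·10/gcd(15, 10) = 150/5 = 30, so 30 ∣ N.

Both directions hold; the statement is true.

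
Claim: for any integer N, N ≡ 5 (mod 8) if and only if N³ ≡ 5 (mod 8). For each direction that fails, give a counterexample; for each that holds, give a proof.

Forward direction. Suppose N ≡ 5 (mod 8). Write N = 8j + 5. Then (8j + 5)³ = 512j³ + 960j² + 600j + 125 = 8(64j³ + 120j² + 75j + 15) + 5, so N³ ≡ 5 (mod 8).

Converse. Suppose N³ ≡ 5 (mod 8). The only residue r in {0, …, 7} with r³ ≡ 5 (mod 8) is r = 5, so N ≡ 5 (mod 8).

Both directions hold.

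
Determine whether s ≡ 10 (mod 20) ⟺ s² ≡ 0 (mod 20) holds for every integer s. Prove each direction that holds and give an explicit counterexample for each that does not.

[⇐] This fails: take s = 0. Then 0² = 0 ≡ 0 (mod 20), yet 0 ≡ 0 (mod 20), not 10.

[⇒] Suppose s ≡ 10 (mod 20). Write s = 20j + 10. Then (20j + 10)² = 400j² + 400j + 100 = 20(20j² + 20j + 5) + 0, so s² ≡ 0 (mod 20).

(⇒) holds; (⇐) fails.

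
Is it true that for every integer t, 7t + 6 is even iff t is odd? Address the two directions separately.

[⇒] This fails: t = 2 gives 7t + 6 = 20, which is even, but 2 is even, not odd.

[⇐] This also fails: t = 5 is odd, but 7t + 6 = 41 is odd, not even.

Neither implication holds.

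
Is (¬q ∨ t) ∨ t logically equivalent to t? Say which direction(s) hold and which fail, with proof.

(⇒) fails; (⇐) holds.

Converse. Assume the antecedent. If t is true, (¬q ∨ t) ∨ t reduces to true regardless of the other variables. If t is false, the antecedent cannot hold. Either way (¬q ∨ t) ∨ t holds.

Forward direction. This fails. Under t = F, q = F, the left side is true but the right side is false.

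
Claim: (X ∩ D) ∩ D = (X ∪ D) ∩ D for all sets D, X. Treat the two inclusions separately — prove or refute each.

Only the forward inclusion holds.

Reverse inclusion. This inclusion fails. Take D = {1}, X = ∅; then 1 ∈ (X ∪ D) ∩ D but 1 ∉ (X ∩ D) ∩ D.

Forward inclusion. Let x ∈ (X ∩ D) ∩ D. Then x ∈ D ∩ X, from which x ∈ (X ∪ D) ∩ D.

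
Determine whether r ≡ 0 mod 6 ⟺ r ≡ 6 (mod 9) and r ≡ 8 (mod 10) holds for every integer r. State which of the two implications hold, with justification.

Only the reverse direction holds.

(⟹) This fails: r = 0 gives 0 ≡ 0 (mod 6) but 0 ≡ 0 (mod 9), so the conjunction on the right does not hold.

(⟸) Conversely, if r ≡ 6 (mod 9) and r ≡ 8 (mod 10), then by the Chinese remainder theorem r ≡ 78 (mod 90). Since 78 ≡ 0 (mod 6) and 6 ∣ 90, we get r ≡ 0 (mod 6).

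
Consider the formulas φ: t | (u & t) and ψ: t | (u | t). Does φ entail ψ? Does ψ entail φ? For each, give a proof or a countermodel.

(⇒) holds; (⇐) fails.

Forward direction. Assume the antecedent. If u is true, t | (u | t) reduces to true regardless of the other variables. If u is false, the antecedent forces (u = F, t = T), and t | (u | t) holds there. Either way t | (u | t) holds.

Converse. This fails. Under u = T, t = F, the left side is false but the right side is true.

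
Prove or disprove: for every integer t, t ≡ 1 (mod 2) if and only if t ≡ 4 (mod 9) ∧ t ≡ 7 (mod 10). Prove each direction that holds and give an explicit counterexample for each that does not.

Only the reverse direction holds.

(→) This fails: t = 1 gives 1 ≡ 1 (mod 2) but 1 ≡ 1 (mod 9), so the conjunction on the right does not hold.

(←) Conversely, if t ≡ 4 (mod 9) and t ≡ 7 (mod 10), then by the Chinese remainder theorem t ≡ 67 (mod 90). Since 67 ≡ 1 (mod 2) and 2 ∣ 90, we get t ≡ 1 (mod 2).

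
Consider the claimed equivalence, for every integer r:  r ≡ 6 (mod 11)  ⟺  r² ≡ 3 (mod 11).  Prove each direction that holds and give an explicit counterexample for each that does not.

Only the forward direction holds.

(⇒) Suppose r ≡ 6 (mod 11). Write r = 11j + 6. Then (11j + 6)² = 121j² + 132j + 36 = 11(11j² + 12j + 3) + 3, so r² ≡ 3 (mod 11).

(⇐) This fails: take r = 5. Then 5² = 25 ≡ 3 (mod 11), yet 5 ≡ 5 (mod 11), not 6.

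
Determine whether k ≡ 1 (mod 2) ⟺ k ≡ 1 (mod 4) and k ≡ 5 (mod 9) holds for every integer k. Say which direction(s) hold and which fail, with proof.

The forward direction fails; the converse holds.

Forward direction. This fails: k = 1 gives 1 ≡ 1 (mod 2) but 1 ≡ 1 (mod 9), so the conjunction on the right does not hold.

Converse. If k ≡ 1 (mod 4) and k ≡ 5 (mod 9), then by the Chinese remainder theorem k ≡ 5 (mod 36). Since 5 ≡ 1 (mod 2) and 2 ∣ 36, we get k ≡ 1 (mod 2).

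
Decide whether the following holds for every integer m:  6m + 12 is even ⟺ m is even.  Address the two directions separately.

(→) This fails: take m = 1. Then 6m + 12 = 18, which is even, yet m = 1 is odd, not even.

(←) Suppose m is even. Since 6 is even, 6m is even for every m, so 6m + 12 has the same parity as 12, which is even. Hence 6m + 12 is even.

Not equivalent: only (⇐) holds.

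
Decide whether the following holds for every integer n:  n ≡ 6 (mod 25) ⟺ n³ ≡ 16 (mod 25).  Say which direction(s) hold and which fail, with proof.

Forward direction. Suppose n ≡ 6 (mod 25). Write n = 25j + 6. Then (25j + 6)³ = 15625j³ + 11250j² + 2700j + 216 = 25(625j³ + 450j² + 108j + 8) + 16, so n³ ≡ 16 (mod 25).

Converse. Suppose n³ ≡ 16 (mod 25). The only residue r in {0, …, 24} with r³ ≡ 16 (mod 25) is r = 6, so n ≡ 6 (mod 25).

Both implications hold.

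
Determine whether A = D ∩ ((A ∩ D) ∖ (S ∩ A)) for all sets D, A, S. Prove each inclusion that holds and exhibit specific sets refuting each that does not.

(⊆) fails; (⊇) holds.

(⊆) This inclusion fails. Take D = ∅, A = {1}, S = ∅; then 1 ∈ A but 1 ∉ D ∩ ((A ∩ D) ∖ (S ∩ A)).

(⊇) Let x ∈ D ∩ ((A ∩ D) ∖ (S ∩ A)). Then x ∈ D ∩ A and x ∉ S, from which x ∈ A.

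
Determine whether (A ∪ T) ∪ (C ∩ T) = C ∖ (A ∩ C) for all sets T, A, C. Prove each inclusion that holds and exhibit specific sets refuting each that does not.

(⟹) This inclusion fails. Take T = {1}, A = ∅, C = ∅; then 1 ∈ (A ∪ T) ∪ (C ∩ T) but 1 ∉ C ∖ (A ∩ C).

(⟸) This inclusion fails. Take T = ∅, A = ∅, C = {1}; then 1 ∈ C ∖ (A ∩ C) but 1 ∉ (A ∪ T) ∪ (C ∩ T).

Both inclusions fail.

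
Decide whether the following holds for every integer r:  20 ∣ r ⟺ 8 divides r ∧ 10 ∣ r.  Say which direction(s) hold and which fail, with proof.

(⇒) fails; (⇐) holds.

(⟹) This fails: take r = 20. Certainly 20 ∣ 20, but 8 ∤ 20.

(⟸) Suppose 8 ∣ r and 10 ∣ r. Any common multiple of 8 and 10 is a multiple of their lcm; here lcm(8, 10) = 8·10/gcd(8, 10) = 80/2 = 40, so 40 ∣ r. Since 20 ∣ 40, it follows that 20 ∣ r.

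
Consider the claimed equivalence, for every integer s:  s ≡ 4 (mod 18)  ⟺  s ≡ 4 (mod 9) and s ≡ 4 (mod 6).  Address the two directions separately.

Both directions hold.

[⇒] Suppose s ≡ 4 (mod 18); write s = 18j + 4. Since 9 ∣ 18, reducing mod 9 gives s ≡ 4 (mod 9); since 6 ∣ 18, reducing mod 6 gives s ≡ 4 (mod 6).

[⇐] Conversely, if s ≡ 4 (mod 9) and s ≡ 4 (mod 6), then by the Chinese remainder theorem s ≡ 4 (mod 18). This is exactly s ≡ 4 (mod 18).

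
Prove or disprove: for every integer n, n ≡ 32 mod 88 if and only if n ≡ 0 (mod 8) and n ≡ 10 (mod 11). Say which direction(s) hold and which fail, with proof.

(⇒) Suppose n ≡ 32 (mod 88); write n = 88j + 32. Since 8 ∣ 88, reducing mod 8 gives n ≡ 32 ≡ 0 (mod 8); since 11 ∣ 88, reducing mod 11 gives n ≡ 32 ≡ 10 (mod 11).

(⇐) Conversely, if n ≡ 0 (mod 8) and n ≡ 10 (mod 11), then by the Chinese remainder theorem n ≡ 32 (mod 88). This is exactly n ≡ 32 (mod 88).

Both implications hold.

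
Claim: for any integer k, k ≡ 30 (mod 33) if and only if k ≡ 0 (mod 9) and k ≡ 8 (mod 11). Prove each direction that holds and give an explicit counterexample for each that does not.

[⇒] This fails: k = 96 gives 96 ≡ 30 (mod 33) but 96 ≡ 6 (mod 9), so the conjunction on the right does not hold.

[⇐] Conversely, if k ≡ 0 (mod 9) and k ≡ 8 (mod 11), then by the Chinese remainder theorem k ≡ 63 (mod 99). Since 63 ≡ 30 (mod 33) and 33 ∣ 99, we get k ≡ 30 (mod 33).

(⇒) fails; (⇐) holds.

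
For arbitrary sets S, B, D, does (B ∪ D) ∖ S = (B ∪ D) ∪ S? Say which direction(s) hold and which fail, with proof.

(⊆) Let x ∈ (B ∪ D) ∖ S. Then either x ∈ B and x ∉ S, D; or x ∈ D and x ∉ S, B; or x ∈ B ∩ D and x ∉ S. In each case x ∈ (B ∪ D) ∪ S, so (B ∪ D) ∖ S ⊆ (B ∪ D) ∪ S.

(⊇) This inclusion fails. Take S = {1}, B = ∅, D = ∅; then 1 ∈ (B ∪ D) ∪ S but 1 ∉ (B ∪ D) ∖ S.

Only the forward inclusion holds.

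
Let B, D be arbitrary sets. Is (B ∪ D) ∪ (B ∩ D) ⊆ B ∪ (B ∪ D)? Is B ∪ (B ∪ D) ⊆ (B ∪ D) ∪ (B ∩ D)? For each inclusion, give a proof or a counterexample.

(⟸) Let x ∈ B ∪ (B ∪ D). Then either x ∈ B and x ∉ D; or x ∈ D and x ∉ B; or x ∈ B ∩ D. In each case x ∈ (B ∪ D) ∪ (B ∩ D), so B ∪ (B ∪ D) ⊆ (B ∪ D) ∪ (B ∩ D).

(⟹) Let x ∈ (B ∪ D) ∪ (B ∩ D). Then either x ∈ B and x ∉ D; or x ∈ D and x ∉ B; or x ∈ B ∩ D. In each case x ∈ B ∪ (B ∪ D), so (B ∪ D) ∪ (B ∩ D) ⊆ B ∪ (B ∪ D).

Both inclusions hold.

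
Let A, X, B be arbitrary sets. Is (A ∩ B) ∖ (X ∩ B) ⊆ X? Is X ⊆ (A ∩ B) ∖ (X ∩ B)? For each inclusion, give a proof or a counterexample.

Both inclusions fail.

(⟹) This inclusion fails. Take A = {1}, X = ∅, B = {1}; then 1 ∈ (A ∩ B) ∖ (X ∩ B) but 1 ∉ X.

(⟸) This inclusion fails. Take A = ∅, X = {1}, B = ∅; then 1 ∈ X but 1 ∉ (A ∩ B) ∖ (X ∩ B).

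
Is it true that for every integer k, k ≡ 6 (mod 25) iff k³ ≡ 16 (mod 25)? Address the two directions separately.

(→) Suppose k ≡ 6 (mod 25). Write k = 25j + 6. Then (25j + 6)³ = 15625j³ + 11250j² + 2700j + 216 = 25(625j³ + 450j² + 108j + 8) + 16, so k³ ≡ 16 (mod 25).

(←) Conversely, suppose k³ ≡ 16 (mod 25). The only residue r in {0, …, 24} with r³ ≡ 16 (mod 25) is r = 6, so k ≡ 6 (mod 25).

The biconditional holds.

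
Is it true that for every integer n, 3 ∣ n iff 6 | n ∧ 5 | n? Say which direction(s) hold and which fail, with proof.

The forward direction fails; the converse holds.

(⇐) Suppose 6 ∣ n and 5 ∣ n. Any common multiple of 6 and 5 is a multiple of their lcm; here gcd(6, 5) = 1, so lcm(6, 5) = 6·5 = 30, so 30 ∣ n. Since 3 ∣ 30, it follows that 3 ∣ n.

(⇒) This fails: take n = 3. Certainly 3 ∣ 3, but 6 ∤ 3.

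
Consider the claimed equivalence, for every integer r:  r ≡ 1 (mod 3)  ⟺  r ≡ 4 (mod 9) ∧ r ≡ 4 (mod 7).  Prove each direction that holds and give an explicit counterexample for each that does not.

[⇒] This fails: r = 1 gives 1 ≡ 1 (mod 3) but 1 ≡ 1 (mod 9), so the conjunction on the right does not hold.

[⇐] Conversely, if r ≡ 4 (mod 9) and r ≡ 4 (mod 7), then by the Chinese remainder theorem r ≡ 4 (mod 63). Since 4 ≡ 1 (mod 3) and 3 ∣ 63, we get r ≡ 1 (mod 3).

Only the reverse direction holds.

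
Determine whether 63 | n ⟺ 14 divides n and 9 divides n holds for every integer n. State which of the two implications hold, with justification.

(⇐) Suppose 14 ∣ n and 9 ∣ n. Any common multiple of 14 and 9 is a multiple of their lcm; here gcd(14, 9) = 1, so lcm(14, 9) = 14·9 = 126, so 126 ∣ n. Since 63 ∣ 126, it follows that 63 ∣ n.

(⇒) This fails: take n = 63. Certainly 63 ∣ 63, but 14 ∤ 63.

(⇒) fails; (⇐) holds.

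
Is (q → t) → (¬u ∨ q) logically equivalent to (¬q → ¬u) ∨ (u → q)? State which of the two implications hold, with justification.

(⟹) Assume the antecedent. If u is true, the antecedent forces (t = F, u = T, q = T) or (t = T, u = T, q = T), and (¬q → ¬u) ∨ (u → q) holds there. If u is false, (¬q → ¬u) ∨ (u → q) reduces to true regardless of the other variables. Either way (¬q → ¬u) ∨ (u → q) holds.

(⟸) Assume the antecedent. If u is true, the antecedent forces (t = F, u = T, q = T) or (t = T, u = T, q = T), and (q → t) → (¬u ∨ q) holds there. If u is false, (q → t) → (¬u ∨ q) reduces to true regardless of the other variables. Either way (q → t) → (¬u ∨ q) holds.

Both implications hold.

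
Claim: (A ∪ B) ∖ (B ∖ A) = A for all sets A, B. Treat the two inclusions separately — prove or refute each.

Both inclusions hold.

(⊆) Let x ∈ (A ∪ B) ∖ (B ∖ A). Then either x ∈ A and x ∉ B; or x ∈ A ∩ B. In each case x ∈ A, so (A ∪ B) ∖ (B ∖ A) ⊆ A.

(⊇) Let x ∈ A. Then either x ∈ A and x ∉ B; or x ∈ A ∩ B. In each case x ∈ (A ∪ B) ∖ (B ∖ A), so A ⊆ (A ∪ B) ∖ (B ∖ A).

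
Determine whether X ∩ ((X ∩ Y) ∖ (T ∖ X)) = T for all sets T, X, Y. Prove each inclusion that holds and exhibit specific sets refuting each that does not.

Both inclusions fail.

(⊆) This inclusion fails. Take T = ∅, X = {1}, Y = {1}; then 1 ∈ X ∩ ((X ∩ Y) ∖ (T ∖ X)) but 1 ∉ T.

(⊇) This inclusion fails. Take T = {1}, X = ∅, Y = ∅; then 1 ∈ T but 1 ∉ X ∩ ((X ∩ Y) ∖ (T ∖ X)).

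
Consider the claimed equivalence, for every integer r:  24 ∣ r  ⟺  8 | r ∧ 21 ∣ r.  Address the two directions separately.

Forward direction. This fails: take r = 24. Certainly 24 ∣ 24, but 21 ∤ 24.

Converse. Suppose 8 ∣ r and 21 ∣ r. Any common multiple of 8 and 21 is a multiple of their lcm; here gcd(8, 21) = 1, so lcm(8, 21) = 8·21 = 168, so 168 ∣ r. Since 24 ∣ 168, it follows that 24 ∣ r.

Only the reverse direction holds.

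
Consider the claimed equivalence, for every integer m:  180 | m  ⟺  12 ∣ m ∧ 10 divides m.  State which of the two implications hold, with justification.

Forward direction. If 180 ∣ m, write m = 180q. Since 180 = 15·12, m = 12·(15q), so 12 ∣ m; and since 180 = 18·10, m = 10·(18q), so 10 ∣ m.

Converse. This fails: take m = 60. Both 12 ∣ 60 and 10 ∣ 60, yet 60 is not a multiple of 180 (since 60 = 0·180 + 60), so 180 ∤ 60.

(⇒) holds; (⇐) fails.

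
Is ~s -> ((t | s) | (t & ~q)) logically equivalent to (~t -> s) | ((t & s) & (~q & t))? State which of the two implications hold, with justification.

Both directions hold; the statement is true.

(⟹) Assume the antecedent. If s is true, the consequent reduces to true regardless of the other variables. If s is false, the antecedent forces (s = F, q = F, t = T) or (s = F, q = T, t = T), and the consequent holds there. Either way the consequent holds.

(⟸) Assume the antecedent. If s is true, ~s -> ((t | s) | (t & ~q)) reduces to true regardless of the other variables. If s is false, the antecedent forces (s = F, q = F, t = T) or (s = F, q = T, t = T), and ~s -> ((t | s) | (t & ~q)) holds there. Either way ~s -> ((t | s) | (t & ~q)) holds.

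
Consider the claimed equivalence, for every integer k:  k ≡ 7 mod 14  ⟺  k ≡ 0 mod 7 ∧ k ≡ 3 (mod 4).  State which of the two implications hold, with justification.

Forward direction. This fails: k = 21 gives 21 ≡ 7 (mod 14) but 21 ≡ 1 (mod 4), so the conjunction on the right does not hold.

Converse. If k ≡ 0 (mod 7) and k ≡ 3 (mod 4), then by the Chinese remainder theorem k ≡ 7 (mod 28). Since 7 ≡ 7 (mod 14) and 14 ∣ 28, we get k ≡ 7 (mod 14).

Not equivalent: only (⇐) holds.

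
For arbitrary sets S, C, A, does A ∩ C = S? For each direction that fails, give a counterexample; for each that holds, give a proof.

(⟹) This inclusion fails. Take S = ∅, C = {1}, A = {1}; then 1 ∈ A ∩ C but 1 ∉ S.

(⟸) This inclusion fails. Take S = {1}, C = ∅, A = ∅; then 1 ∈ S but 1 ∉ A ∩ C.

(⊆) fails and (⊇) fails.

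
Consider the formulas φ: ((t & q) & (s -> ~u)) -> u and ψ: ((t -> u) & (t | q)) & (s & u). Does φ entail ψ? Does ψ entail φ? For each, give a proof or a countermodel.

[⇒] This fails. Under u = F, s = F, q = F, t = F, the left side is true but the right side is false.

[⇐] Assume the antecedent. If u is true, ((t & q) & (s -> ~u)) -> u reduces to true regardless of the other variables. If u is false, the antecedent cannot hold. Either way ((t & q) & (s -> ~u)) -> u holds.

Only the converse holds.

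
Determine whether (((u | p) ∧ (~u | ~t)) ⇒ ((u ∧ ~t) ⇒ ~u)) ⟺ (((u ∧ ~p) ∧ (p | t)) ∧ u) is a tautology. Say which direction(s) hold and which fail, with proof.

The forward direction fails; the converse holds.

(→) This fails. Under p = F, u = F, t = F, the left side is true but the right side is false.

(←) Assume the antecedent. If p is true, the antecedent cannot hold. If p is false, the antecedent forces (p = F, u = T, t = T), and the consequent holds there. Either way the consequent holds.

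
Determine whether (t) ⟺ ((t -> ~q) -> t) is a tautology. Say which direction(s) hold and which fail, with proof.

The biconditional holds.

(⇒) Assume the antecedent. If q is true, the antecedent forces (q = T, t = T), and (t -> ~q) -> t holds there. If q is false, the antecedent forces (q = F, t = T), and (t -> ~q) -> t holds there. Either way (t -> ~q) -> t holds.

(⇐) Assume the antecedent. If q is true, the antecedent forces (q = T, t = T), and t holds there. If q is false, the antecedent forces (q = F, t = T), and t holds there. Either way t holds.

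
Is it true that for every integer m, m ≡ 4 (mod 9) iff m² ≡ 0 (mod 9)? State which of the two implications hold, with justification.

(⇒) fails and (⇐) fails.

(⟹) This fails: take m = 4. Then 4 ≡ 4 (mod 9), but 4² = 16 ≡ 7 (mod 9), not 0.

(⟸) This fails: take m = 0. Then 0² = 0 ≡ 0 (mod 9), yet 0 ≡ 0 (mod 9), not 4.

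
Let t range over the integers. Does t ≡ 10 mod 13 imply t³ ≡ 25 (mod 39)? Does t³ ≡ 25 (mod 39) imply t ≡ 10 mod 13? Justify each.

Both directions fail.

[⇒] This fails: take t = 23. Then 23 ≡ 10 (mod 13), but 23³ = 12167 ≡ 38 (mod 39), not 25.

[⇐] This fails: take t = 4. Then 4³ = 64 ≡ 25 (mod 39), yet 4 ≡ 4 (mod 13), not 10.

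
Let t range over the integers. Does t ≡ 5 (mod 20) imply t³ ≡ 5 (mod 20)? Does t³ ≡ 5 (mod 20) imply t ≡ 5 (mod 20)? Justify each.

Both directions hold.

(⟹) Suppose t ≡ 5 (mod 20). Write t = 20j + 5. Then (20j + 5)³ = 8000j³ + 6000j² + 1500j + 125 = 20(400j³ + 300j² + 75j + 6) + 5, so t³ ≡ 5 (mod 20).

(⟸) Conversely, suppose t³ ≡ 5 (mod 20). The only residue r in {0, …, 19} with r³ ≡ 5 (mod 20) is r = 5, so t ≡ 5 (mod 20).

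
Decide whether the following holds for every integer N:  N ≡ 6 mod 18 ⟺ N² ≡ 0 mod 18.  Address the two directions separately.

Only the forward direction holds.

(⇒) Suppose N ≡ 6 mod 18. Write N = 18j + 6. Then (18j + 6)² = 324j² + 216j + 36 = 18(18j² + 12j + 2) + 0, so N² ≡ 0 (mod 18).

(⇐) This fails: take N = 0. Then 0² = 0 ≡ 0 (mod 18), yet 0 ≡ 0 (mod 18), not 6.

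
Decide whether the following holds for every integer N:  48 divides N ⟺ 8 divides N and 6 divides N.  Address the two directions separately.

(⇒) holds; (⇐) fails.

(⇐) This fails: take N = 24. Both 8 ∣ 24 and 6 ∣ 24, yet 24 is not a multiple of 48 (since 24 = 0·48 + 24), so 48 ∤ 24.

(⇒) If 48 ∣ N, write N = 48q. Since 48 = 6·8, N = 8·(6q), so 8 ∣ N; and since 48 = 8·6, N = 6·(8q), so 6 ∣ N.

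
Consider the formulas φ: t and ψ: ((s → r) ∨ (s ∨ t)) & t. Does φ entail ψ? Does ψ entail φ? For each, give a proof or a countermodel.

[⇒] Assume the antecedent. If s is true, the antecedent forces (s = T, t = T, r = F) or (s = T, t = T, r = T), and ((s → r) ∨ (s ∨ t)) & t holds there. If s is false, the antecedent forces (s = F, t = T, r = F) or (s = F, t = T, r = T), and ((s → r) ∨ (s ∨ t)) & t holds there. Either way ((s → r) ∨ (s ∨ t)) & t holds.

[⇐] Assume the antecedent. If s is true, the antecedent forces (s = T, t = T, r = F) or (s = T, t = T, r = T), and t holds there. If s is false, the antecedent forces (s = F, t = T, r = F) or (s = F, t = T, r = T), and t holds there. Either way t holds.

Both directions hold; the statement is true.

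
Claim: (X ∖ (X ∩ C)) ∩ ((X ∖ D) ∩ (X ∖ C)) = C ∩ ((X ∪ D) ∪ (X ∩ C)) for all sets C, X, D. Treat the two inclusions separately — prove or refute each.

(⟹) This inclusion fails. Take C = ∅, X = {1}, D = ∅; then 1 ∈ (X ∖ (X ∩ C)) ∩ ((X ∖ D) ∩ (X ∖ C)) but 1 ∉ C ∩ ((X ∪ D) ∪ (X ∩ C)).

(⟸) This inclusion fails. Take C = {1}, X = {1}, D = ∅; then 1 ∈ C ∩ ((X ∪ D) ∪ (X ∩ C)) but 1 ∉ (X ∖ (X ∩ C)) ∩ ((X ∖ D) ∩ (X ∖ C)).

(⊆) fails and (⊇) fails.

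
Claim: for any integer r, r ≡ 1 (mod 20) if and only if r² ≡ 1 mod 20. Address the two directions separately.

Only the forward direction holds.

(⟸) This fails: take r = 9. Then 9² = 81 ≡ 1 (mod 20), yet 9 ≡ 9 (mod 20), not 1.

(⟹) Suppose r ≡ 1 (mod 20). Write r = 20j + 1. Then (20j + 1)² = 400j² + 40j + 1 = 20(20j² + 2j) + 1, so r² ≡ 1 (mod 20).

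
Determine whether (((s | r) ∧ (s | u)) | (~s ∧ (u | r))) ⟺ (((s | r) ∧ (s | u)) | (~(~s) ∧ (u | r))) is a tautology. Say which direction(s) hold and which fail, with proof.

Forward direction. This fails. Under s = F, u = T, r = F, the left side is true but the right side is false.

Converse. Assume the antecedent. If s is true, the consequent reduces to true regardless of the other variables. If s is false, the antecedent forces (s = F, u = T, r = T), and the consequent holds there. Either way the consequent holds.

Only the converse holds.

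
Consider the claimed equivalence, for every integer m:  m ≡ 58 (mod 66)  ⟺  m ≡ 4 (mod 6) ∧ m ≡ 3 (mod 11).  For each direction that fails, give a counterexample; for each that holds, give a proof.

Both directions hold.

[⇐] If m ≡ 4 (mod 6) and m ≡ 3 (mod 11), then by the Chinese remainder theorem m ≡ 58 (mod 66). This is exactly m ≡ 58 (mod 66).

[⇒] Suppose m ≡ 58 (mod 66); write m = 66j + 58. Since 6 ∣ 66, reducing mod 6 gives m ≡ 58 ≡ 4 (mod 6); since 11 ∣ 66, reducing mod 11 gives m ≡ 58 ≡ 3 (mod 11).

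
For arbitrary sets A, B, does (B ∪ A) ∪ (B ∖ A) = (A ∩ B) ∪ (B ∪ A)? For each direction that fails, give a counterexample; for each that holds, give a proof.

Forward inclusion. Let x ∈ (B ∪ A) ∪ (B ∖ A). Then either x ∈ A and x ∉ B; or x ∈ B and x ∉ A; or x ∈ A ∩ B. In each case x ∈ (A ∩ B) ∪ (B ∪ A), so (B ∪ A) ∪ (B ∖ A) ⊆ (A ∩ B) ∪ (B ∪ A).

Reverse inclusion. Let x ∈ (A ∩ B) ∪ (B ∪ A). Then either x ∈ A and x ∉ B; or x ∈ B and x ∉ A; or x ∈ A ∩ B. In each case x ∈ (B ∪ A) ∪ (B ∖ A), so (A ∩ B) ∪ (B ∪ A) ⊆ (B ∪ A) ∪ (B ∖ A).

Both inclusions hold.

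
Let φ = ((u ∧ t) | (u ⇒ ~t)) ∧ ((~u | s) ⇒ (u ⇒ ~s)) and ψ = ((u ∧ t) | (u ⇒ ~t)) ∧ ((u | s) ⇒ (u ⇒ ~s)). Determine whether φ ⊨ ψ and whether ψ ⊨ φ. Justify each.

Both directions hold.

(→) Assume the antecedent. If u is true, the antecedent forces (t = F, u = T, s = F) or (t = T, u = T, s = F), and the consequent holds there. If u is false, the consequent reduces to true regardless of the other variables. Either way the consequent holds.

(←) Assume the antecedent. If u is true, the antecedent forces (t = F, u = T, s = F) or (t = T, u = T, s = F), and the consequent holds there. If u is false, the consequent reduces to true regardless of the other variables. Either way the consequent holds.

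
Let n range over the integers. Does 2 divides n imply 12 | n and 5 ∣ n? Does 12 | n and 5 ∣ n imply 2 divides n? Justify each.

Not equivalent: only (⇐) holds.

(→) This fails: take n = 2. Certainly 2 ∣ 2, but 12 ∤ 2.

(←) Suppose 12 ∣ n and 5 ∣ n. Any common multiple of 12 and 5 is a multiple of their lcm; here gcd(12, 5) = 1, so lcm(12, 5) = 12·5 = 60, so 60 ∣ n. Since 2 ∣ 60, it follows that 2 ∣ n.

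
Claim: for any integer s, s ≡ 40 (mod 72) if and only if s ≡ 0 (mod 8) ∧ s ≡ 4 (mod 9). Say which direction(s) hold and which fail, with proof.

(→) Suppose s ≡ 40 (mod 72); write s = 72j + 40. Since 8 ∣ 72, reducing mod 8 gives s ≡ 40 ≡ 0 (mod 8); since 9 ∣ 72, reducing mod 9 gives s ≡ 40 ≡ 4 (mod 9).

(←) Conversely, if s ≡ 0 (mod 8) and s ≡ 4 (mod 9), then by the Chinese remainder theorem s ≡ 40 (mod 72). This is exactly s ≡ 40 (mod 72).

Both implications hold.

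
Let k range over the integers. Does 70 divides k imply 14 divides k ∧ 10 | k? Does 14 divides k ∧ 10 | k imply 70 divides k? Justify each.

Both directions hold; the statement is true.

(⟸) Suppose 14 ∣ k and 10 ∣ k. Any common multiple of 14 and 10 is a multiple of their lcm; here lcm(14, 10) = 14·10/gcd(14, 10) = 140/2 = 70, so 70 ∣ k.

(⟹) If 70 ∣ k, write k = 70q. Since 70 = 5·14, k = 14·(5q), so 14 ∣ k; and since 70 = 7·10, k = 10·(7q), so 10 ∣ k.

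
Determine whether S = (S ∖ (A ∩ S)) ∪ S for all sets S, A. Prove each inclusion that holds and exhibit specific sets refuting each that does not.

(⟹) Let x ∈ S. Then either x ∈ S and x ∉ A; or x ∈ S ∩ A. In each case x ∈ (S ∖ (A ∩ S)) ∪ S, so S ⊆ (S ∖ (A ∩ S)) ∪ S.

(⟸) Let x ∈ (S ∖ (A ∩ S)) ∪ S. Then either x ∈ S and x ∉ A; or x ∈ S ∩ A. In each case x ∈ S, so (S ∖ (A ∩ S)) ∪ S ⊆ S.

Both inclusions hold.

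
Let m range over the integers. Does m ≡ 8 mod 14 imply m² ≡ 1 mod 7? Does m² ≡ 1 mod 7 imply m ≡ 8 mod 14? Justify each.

Only the forward implication holds.

(→) Suppose m ≡ 8 (mod 14). Then m² ≡ 8² = 64 (mod 14), and since 7 ∣ 14, also m² ≡ 1 (mod 7).

(←) This fails: take m = 1. Then 1² = 1 ≡ 1 (mod 7), yet 1 ≡ 1 (mod 14), not 8.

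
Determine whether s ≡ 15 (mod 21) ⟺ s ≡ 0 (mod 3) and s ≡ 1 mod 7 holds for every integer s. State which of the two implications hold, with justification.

[⇒] Suppose s ≡ 15 (mod 21); write s = 21j + 15. Since 3 ∣ 21, reducing mod 3 gives s ≡ 15 ≡ 0 (mod 3); since 7 ∣ 21, reducing mod 7 gives s ≡ 15 ≡ 1 (mod 7).

[⇐] Conversely, if s ≡ 0 (mod 3) and s ≡ 1 (mod 7), then by the Chinese remainder theorem s ≡ 15 (mod 21). This is exactly s ≡ 15 (mod 21).

Both directions hold.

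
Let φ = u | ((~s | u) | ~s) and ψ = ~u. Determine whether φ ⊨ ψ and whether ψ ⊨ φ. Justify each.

[⇒] This fails. Under u = T, s = F, the left side is true but the right side is false.

[⇐] This fails. Under u = F, s = T, the left side is false but the right side is true.

Both directions fail.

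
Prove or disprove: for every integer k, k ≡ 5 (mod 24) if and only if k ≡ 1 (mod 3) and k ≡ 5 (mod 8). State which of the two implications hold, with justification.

(⇒) fails and (⇐) fails.

Forward direction. This fails: k = 5 gives 5 ≡ 5 (mod 24) but 5 ≡ 2 (mod 3), so the conjunction on the right does not hold.

Converse. This fails: k = 13 satisfies both congruences on the right (13 ≡ 1 mod 3 and 13 ≡ 5 mod 8) yet 13 ≡ 13 (mod 24), not 5.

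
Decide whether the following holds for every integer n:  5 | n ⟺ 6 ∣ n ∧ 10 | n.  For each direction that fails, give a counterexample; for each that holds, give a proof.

(→) This fails: take n = 5. Certainly 5 ∣ 5, but 6 ∤ 5.

(←) Suppose 6 ∣ n and 10 ∣ n. Any common multiple of 6 and 10 is a multiple of their lcm; here lcm(6, 10) = 6·10/gcd(6, 10) = 60/2 = 30, so 30 ∣ n. Since 5 ∣ 30, it follows that 5 ∣ n.

(⇒) fails; (⇐) holds.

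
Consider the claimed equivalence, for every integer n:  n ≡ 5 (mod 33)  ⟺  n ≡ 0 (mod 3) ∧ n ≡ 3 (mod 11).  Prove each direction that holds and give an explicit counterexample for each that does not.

Both directions fail.

Forward direction. This fails: n = 5 gives 5 ≡ 5 (mod 33) but 5 ≡ 2 (mod 3), so the conjunction on the right does not hold.

Converse. This fails: n = 3 satisfies both congruences on the right (3 ≡ 0 mod 3 and 3 ≡ 3 mod 11) yet 3 ≡ 3 (mod 33), not 5.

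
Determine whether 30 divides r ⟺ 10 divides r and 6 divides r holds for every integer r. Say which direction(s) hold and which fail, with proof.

Converse. Suppose 10 ∣ r and 6 ∣ r. Any common multiple of 10 and 6 is a multiple of their lcm; here lcm(10, 6) = 10·6/gcd(10, 6) = 60/2 = 30, so 30 ∣ r.

Forward direction. If 30 ∣ r, write r = 30q. Since 30 = 3·10, r = 10·(3q), so 10 ∣ r; and since 30 = 5·6, r = 6·(5q), so 6 ∣ r.

Both directions hold.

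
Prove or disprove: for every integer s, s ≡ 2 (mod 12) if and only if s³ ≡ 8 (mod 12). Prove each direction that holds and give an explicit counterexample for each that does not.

[⇒] Suppose s ≡ 2 (mod 12). Write s = 12j + 2. Then (12j + 2)³ = 1728j³ + 864j² + 144j + 8 = 12(144j³ + 72j² + 12j) + 8, so s³ ≡ 8 (mod 12).

[⇐] This fails: take s = 8. Then 8³ = 512 ≡ 8 (mod 12), yet 8 ≡ 8 (mod 12), not 2.

Only the forward direction holds.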